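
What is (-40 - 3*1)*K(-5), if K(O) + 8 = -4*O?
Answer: -516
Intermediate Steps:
K(O) = -8 - 4*O
(-40 - 3*1)*K(-5) = (-40 - 3*1)*(-8 - 4*(-5)) = (-40 - 3)*(-8 + 20) = -43*12 = -516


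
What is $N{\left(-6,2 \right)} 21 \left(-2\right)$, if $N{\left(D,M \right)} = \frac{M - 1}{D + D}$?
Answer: $\frac{7}{2} \approx 3.5$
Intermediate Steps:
$N{\left(D,M \right)} = \frac{-1 + M}{2 D}$
$N{\left(-6,2 \right)} 21 \left(-2\right) = \frac{-1 + 2}{2 \left(-6\right)} 21 \left(-2\right) = \frac{1}{2} \left(- \frac{1}{6}\right) 1 \cdot 21 \left(-2\right) = \left(- \frac{1}{12}\right) 21 \left(-2\right) = \left(- \frac{7}{4}\right) \left(-2\right) = \frac{7}{2}$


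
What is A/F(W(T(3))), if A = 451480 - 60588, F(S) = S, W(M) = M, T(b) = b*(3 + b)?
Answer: 195446/9 ≈ 21716.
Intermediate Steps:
A = 390892
A/F(W(T(3))) = 390892/((3*(3 + 3))) = 390892/((3*6)) = 390892/18 = 390892*(1/18) = 195446/9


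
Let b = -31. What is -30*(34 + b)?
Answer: -90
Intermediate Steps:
-30*(34 + b) = -30*(34 - 31) = -30*3 = -90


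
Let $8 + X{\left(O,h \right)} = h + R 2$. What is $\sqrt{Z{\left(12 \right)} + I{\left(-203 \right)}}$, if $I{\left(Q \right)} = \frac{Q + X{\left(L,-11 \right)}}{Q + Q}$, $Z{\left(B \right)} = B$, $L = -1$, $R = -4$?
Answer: $\frac{\sqrt{517853}}{203} \approx 3.5449$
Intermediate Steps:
$X{\left(O,h \right)} = -16 + h$ ($X{\left(O,h \right)} = -8 + \left(h - 8\right) = -8 + \left(-8 + h\right) = -16 + h$)
$I{\left(Q \right)} = \frac{-27 + Q}{2 Q}$ ($I{\left(Q \right)} = \frac{Q - 27}{Q + Q} = \frac{Q - 27}{2 Q} = \left(-27 + Q\right) \frac{1}{2 Q} = \frac{-27 + Q}{2 Q}$)
$\sqrt{Z{\left(12 \right)} + I{\left(-203 \right)}} = \sqrt{12 + \frac{-27 - 203}{2 \left(-203\right)}} = \sqrt{12 + \frac{1}{2} \left(- \frac{1}{203}\right) \left(-230\right)} = \sqrt{12 + \frac{115}{203}} = \sqrt{\frac{2551}{203}} = \frac{\sqrt{517853}}{203}$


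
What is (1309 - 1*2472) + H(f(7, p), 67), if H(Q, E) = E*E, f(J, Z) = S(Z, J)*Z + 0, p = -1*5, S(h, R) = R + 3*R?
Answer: 3326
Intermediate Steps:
S(h, R) = 4*R
p = -5
f(J, Z) = 4*J*Z (f(J, Z) = (4*J)*Z + 0 = 4*J*Z + 0 = 4*J*Z)
H(Q, E) = E²
(1309 - 1*2472) + H(f(7, p), 67) = (1309 - 1*2472) + 67² = (1309 - 2472) + 4489 = -1163 + 4489 = 3326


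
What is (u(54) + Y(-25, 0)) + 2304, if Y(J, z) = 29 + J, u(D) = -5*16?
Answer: 2228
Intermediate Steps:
u(D) = -80
(u(54) + Y(-25, 0)) + 2304 = (-80 + (29 - 25)) + 2304 = (-80 + 4) + 2304 = -76 + 2304 = 2228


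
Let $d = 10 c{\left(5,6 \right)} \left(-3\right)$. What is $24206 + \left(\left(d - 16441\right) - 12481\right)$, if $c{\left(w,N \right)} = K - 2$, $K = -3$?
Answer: $-4566$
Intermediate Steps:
$c{\left(w,N \right)} = -5$ ($c{\left(w,N \right)} = -3 - 2 = -5$)
$d = 150$ ($d = 10 \left(-5\right) \left(-3\right) = \left(-50\right) \left(-3\right) = 150$)
$24206 + \left(\left(d - 16441\right) - 12481\right) = 24206 + \left(\left(150 - 16441\right) - 12481\right) = 24206 - 28772 = -4566$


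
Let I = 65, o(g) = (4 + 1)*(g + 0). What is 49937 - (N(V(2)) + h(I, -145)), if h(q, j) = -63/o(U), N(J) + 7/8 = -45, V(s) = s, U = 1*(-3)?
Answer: 1999147/40 ≈ 49979.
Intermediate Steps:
U = -3
N(J) = -367/8 (N(J) = -7/8 - 45 = -367/8)
o(g) = 5*g
h(q, j) = 21/5 (h(q, j) = -63/(5*(-3)) = -63/(-15) = -63*(-1/15) = 21/5)
49937 - (N(V(2)) + h(I, -145)) = 49937 - (-367/8 + 21/5) = 49937 - 1*(-1667/40) = 49937 + 1667/40 = 1999147/40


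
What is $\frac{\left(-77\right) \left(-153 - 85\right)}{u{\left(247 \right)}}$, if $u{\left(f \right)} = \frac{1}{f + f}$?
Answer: $9053044$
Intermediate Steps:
$u{\left(f \right)} = \frac{1}{2 f}$
$\frac{\left(-77\right) \left(-153 - 85\right)}{u{\left(247 \right)}} = \frac{\left(-77\right) \left(-153 - 85\right)}{\frac{1}{2} \cdot \frac{1}{247}} = \frac{\left(-77\right) \left(-238\right)}{\frac{1}{2} \cdot \frac{1}{247}} = 18326 \frac{1}{\frac{1}{494}} = 18326 \cdot 494 = 9053044$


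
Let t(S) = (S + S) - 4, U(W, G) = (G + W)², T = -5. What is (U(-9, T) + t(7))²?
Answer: 42436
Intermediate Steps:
t(S) = -4 + 2*S (t(S) = 2*S - 4 = -4 + 2*S)
(U(-9, T) + t(7))² = ((-5 - 9)² + (-4 + 2*7))² = ((-14)² + (-4 + 14))² = (196 + 10)² = 206² = 42436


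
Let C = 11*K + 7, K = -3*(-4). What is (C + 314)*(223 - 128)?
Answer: 43035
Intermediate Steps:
K = 12
C = 139 (C = 11*12 + 7 = 132 + 7 = 139)
(C + 314)*(223 - 128) = (139 + 314)*(223 - 128) = 453*95 = 43035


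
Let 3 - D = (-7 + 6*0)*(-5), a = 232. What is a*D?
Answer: -7424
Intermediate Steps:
D = -32 (D = 3 - (-7 + 6*0)*(-5) = 3 - (-7 + 0)*(-5) = 3 - (-7)*(-5) = 3 - 1*35 = 3 - 35 = -32)
a*D = 232*(-32) = -7424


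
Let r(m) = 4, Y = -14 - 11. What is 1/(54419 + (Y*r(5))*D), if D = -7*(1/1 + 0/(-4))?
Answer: 1/55119 ≈ 1.8143e-5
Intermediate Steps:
Y = -25
D = -7 (D = -7*(1*1 + 0*(-¼)) = -7*(1 + 0) = -7*1 = -7)
1/(54419 + (Y*r(5))*D) = 1/(54419 - 25*4*(-7)) = 1/(54419 - 100*(-7)) = 1/(54419 + 700) = 1/55119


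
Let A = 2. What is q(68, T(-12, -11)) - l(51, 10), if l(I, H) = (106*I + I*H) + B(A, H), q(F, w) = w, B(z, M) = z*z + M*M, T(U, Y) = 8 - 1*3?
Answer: -6015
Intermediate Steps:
T(U, Y) = 5 (T(U, Y) = 8 - 3 = 5)
B(z, M) = M**2 + z**2 (B(z, M) = z**2 + M**2 = M**2 + z**2)
l(I, H) = 4 + H**2 + 106*I + H*I (l(I, H) = (106*I + I*H) + (H**2 + 2**2) = (106*I + H*I) + (H**2 + 4) = (106*I + H*I) + (4 + H**2) = 4 + H**2 + 106*I + H*I)
q(68, T(-12, -11)) - l(51, 10) = 5 - (4 + 10**2 + 106*51 + 10*51) = 5 - (4 + 100 + 5406 + 510) = 5 - 1*6020 = 5 - 6020 = -6015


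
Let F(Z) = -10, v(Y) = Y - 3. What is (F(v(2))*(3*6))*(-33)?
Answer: 5940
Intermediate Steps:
v(Y) = -3 + Y
(F(v(2))*(3*6))*(-33) = -30*6*(-33) = -10*18*(-33) = -180*(-33) = 5940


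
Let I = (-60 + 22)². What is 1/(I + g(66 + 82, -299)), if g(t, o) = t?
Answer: 1/1592 ≈ 0.00062814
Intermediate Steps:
I = 1444 (I = (-38)² = 1444)
1/(I + g(66 + 82, -299)) = 1/(1444 + (66 + 82)) = 1/(1444 + 148) = 1/1592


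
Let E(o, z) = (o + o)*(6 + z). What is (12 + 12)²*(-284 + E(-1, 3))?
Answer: -173952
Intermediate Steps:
E(o, z) = 2*o*(6 + z) (E(o, z) = (2*o)*(6 + z) = 2*o*(6 + z))
(12 + 12)²*(-284 + E(-1, 3)) = (12 + 12)²*(-284 + 2*(-1)*(6 + 3)) = 24²*(-284 + 2*(-1)*9) = 576*(-284 - 18) = 576*(-302) = -173952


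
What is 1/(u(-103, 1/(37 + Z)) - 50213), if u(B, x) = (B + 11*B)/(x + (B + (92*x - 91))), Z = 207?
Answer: -47243/2371911175 ≈ -1.9918e-5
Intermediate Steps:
u(B, x) = 12*B/(-91 + B + 93*x) (u(B, x) = (12*B)/(x + (B + (-91 + 92*x))) = (12*B)/(x + (-91 + B + 92*x)) = (12*B)/(-91 + B + 93*x) = 12*B/(-91 + B + 93*x))
1/(u(-103, 1/(37 + Z)) - 50213) = 1/(12*(-103)/(-91 - 103 + 93/(37 + 207)) - 50213) = 1/(12*(-103)/(-91 - 103 + 93/244) - 50213) = 1/(12*(-103)/(-47243/244) - 50213) = 1/(12*(-103)*(-244/47243) - 50213) = 1/(301584/47243 - 50213) = 1/(-2371911175/47243) = -47243/2371911175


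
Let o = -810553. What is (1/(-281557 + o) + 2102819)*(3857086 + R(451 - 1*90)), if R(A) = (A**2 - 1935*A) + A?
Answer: 7553755352205055737/1092110 ≈ 6.9167e+12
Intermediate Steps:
R(A) = A**2 - 1934*A
(1/(-281557 + o) + 2102819)*(3857086 + R(451 - 1*90)) = (1/(-281557 - 810553) + 2102819)*(3857086 + (451 - 1*90)*(-1934 + (451 - 1*90))) = (1/(-1092110) + 2102819)*(3857086 + (451 - 90)*(-1934 + (451 - 90))) = (-1/1092110 + 2102819)*(3857086 + 361*(-1934 + 361)) = 2296509658089*(3857086 + 361*(-1573))/1092110 = 2296509658089*(3857086 - 567853)/1092110 = (2296509658089/1092110)*3289233 = 7553755352205055737/1092110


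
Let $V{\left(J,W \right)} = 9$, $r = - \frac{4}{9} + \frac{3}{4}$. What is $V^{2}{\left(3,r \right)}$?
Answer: $81$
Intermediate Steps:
$r = \frac{11}{36}$ ($r = \left(-4\right) \frac{1}{9} + 3 \cdot \frac{1}{4} = - \frac{4}{9} + \frac{3}{4} = \frac{11}{36} \approx 0.30556$)
$V^{2}{\left(3,r \right)} = 9^{2} = 81$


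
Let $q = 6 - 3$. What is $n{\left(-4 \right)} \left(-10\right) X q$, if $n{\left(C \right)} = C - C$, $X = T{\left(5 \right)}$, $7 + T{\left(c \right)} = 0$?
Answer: $0$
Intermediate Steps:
$T{\left(c \right)} = -7$ ($T{\left(c \right)} = -7 + 0 = -7$)
$X = -7$
$n{\left(C \right)} = 0$
$q = 3$ ($q = 6 - 3 = 3$)
$n{\left(-4 \right)} \left(-10\right) X q = 0 \left(-10\right) \left(\left(-7\right) 3\right) = 0 \left(-21\right) = 0$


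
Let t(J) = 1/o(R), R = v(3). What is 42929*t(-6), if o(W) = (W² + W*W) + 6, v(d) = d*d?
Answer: 42929/168 ≈ 255.53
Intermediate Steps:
v(d) = d²
R = 9 (R = 3² = 9)
o(W) = 6 + 2*W² (o(W) = (W² + W²) + 6 = 2*W² + 6 = 6 + 2*W²)
t(J) = 1/168 (t(J) = 1/(6 + 2*9²) = 1/(6 + 2*81) = 1/(6 + 162) = 1/168)
42929*t(-6) = 42929*(1/168) = 42929/168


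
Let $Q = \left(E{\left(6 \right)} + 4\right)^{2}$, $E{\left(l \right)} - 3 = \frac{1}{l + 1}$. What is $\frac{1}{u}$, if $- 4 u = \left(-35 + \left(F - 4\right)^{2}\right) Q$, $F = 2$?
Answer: $\frac{49}{19375} \approx 0.002529$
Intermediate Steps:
$E{\left(l \right)} = 3 + \frac{1}{1 + l}$ ($E{\left(l \right)} = 3 + \frac{1}{l + 1} = 3 + \frac{1}{1 + l}$)
$Q = \frac{2500}{49}$ ($Q = \left(\frac{4 + 3 \cdot 6}{1 + 6} + 4\right)^{2} = \left(\frac{4 + 18}{7} + 4\right)^{2} = \left(\frac{1}{7} \cdot 22 + 4\right)^{2} = \left(\frac{22}{7} + 4\right)^{2} = \left(\frac{50}{7}\right)^{2} = \frac{2500}{49} \approx 51.02$)
$u = \frac{19375}{49}$ ($u = - \frac{\left(-35 + \left(2 - 4\right)^{2}\right) \frac{2500}{49}}{4} = - \frac{\left(-35 + \left(-2\right)^{2}\right) \frac{2500}{49}}{4} = - \frac{\left(-35 + 4\right) \frac{2500}{49}}{4} = - \frac{\left(-31\right) \frac{2500}{49}}{4} = \left(- \frac{1}{4}\right) \left(- \frac{77500}{49}\right) = \frac{19375}{49} \approx 395.41$)
$\frac{1}{u} = \frac{1}{\frac{19375}{49}} = \frac{49}{19375}$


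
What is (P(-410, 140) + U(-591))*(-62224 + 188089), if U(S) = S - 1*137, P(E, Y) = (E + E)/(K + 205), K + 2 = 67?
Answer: -276035930/3 ≈ -9.2012e+7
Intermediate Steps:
K = 65 (K = -2 + 67 = 65)
P(E, Y) = E/135 (P(E, Y) = (E + E)/(65 + 205) = (2*E)/270 = (2*E)*(1/270) = E/135)
U(S) = -137 + S (U(S) = S - 137 = -137 + S)
(P(-410, 140) + U(-591))*(-62224 + 188089) = ((1/135)*(-410) + (-137 - 591))*(-62224 + 188089) = (-82/27 - 728)*125865 = -19738/27*125865 = -276035930/3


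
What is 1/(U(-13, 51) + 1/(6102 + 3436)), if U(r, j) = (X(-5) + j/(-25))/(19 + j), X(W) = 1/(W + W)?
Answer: -16691500/508533 ≈ -32.823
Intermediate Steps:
X(W) = 1/(2*W)
U(r, j) = (-⅒ - j/25)/(19 + j) (U(r, j) = ((½)/(-5) + j/(-25))/(19 + j) = ((½)*(-⅕) + j*(-1/25))/(19 + j) = (-⅒ - j/25)/(19 + j))
1/(U(-13, 51) + 1/(6102 + 3436)) = 1/((-5 - 2*51)/(50*(19 + 51)) + 1/(6102 + 3436)) = 1/((1/50)*(-5 - 102)/70 + 1/9538) = 1/((1/50)*(1/70)*(-107) + 1/9538) = 1/(-107/3500 + 1/9538) = 1/(-508533/16691500) = -16691500/508533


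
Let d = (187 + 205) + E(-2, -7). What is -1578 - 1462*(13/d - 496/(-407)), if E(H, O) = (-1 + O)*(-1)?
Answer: -277347321/81400 ≈ -3407.2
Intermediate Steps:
E(H, O) = 1 - O
d = 400 (d = (187 + 205) + (1 - 1*(-7)) = 392 + (1 + 7) = 392 + 8 = 400)
-1578 - 1462*(13/d - 496/(-407)) = -1578 - 1462*(13/400 - 496/(-407)) = -1578 - 1462*(13*(1/400) - 496*(-1/407)) = -1578 - 1462*(13/400 + 496/407) = -1578 - 1462*203691/162800 = -1578 - 148898121/81400 = -277347321/81400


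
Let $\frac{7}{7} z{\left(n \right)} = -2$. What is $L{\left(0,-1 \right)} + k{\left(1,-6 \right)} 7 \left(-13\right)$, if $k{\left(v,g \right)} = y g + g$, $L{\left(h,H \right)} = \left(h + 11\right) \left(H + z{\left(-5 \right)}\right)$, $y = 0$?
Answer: $513$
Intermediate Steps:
$z{\left(n \right)} = -2$
$L{\left(h,H \right)} = \left(-2 + H\right) \left(11 + h\right)$ ($L{\left(h,H \right)} = \left(h + 11\right) \left(H - 2\right) = \left(11 + h\right) \left(-2 + H\right) = \left(-2 + H\right) \left(11 + h\right)$)
$k{\left(v,g \right)} = g$ ($k{\left(v,g \right)} = 0 g + g = 0 + g = g$)
$L{\left(0,-1 \right)} + k{\left(1,-6 \right)} 7 \left(-13\right) = \left(-22 - 0 + 11 \left(-1\right) - 0\right) - 6 \cdot 7 \left(-13\right) = \left(-22 + 0 - 11 + 0\right) - -546 = -33 + 546 = 513$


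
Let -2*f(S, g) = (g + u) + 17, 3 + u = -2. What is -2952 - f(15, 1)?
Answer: -5891/2 ≈ -2945.5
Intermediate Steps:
u = -5 (u = -3 - 2 = -5)
f(S, g) = -6 - g/2 (f(S, g) = -((g - 5) + 17)/2 = -((-5 + g) + 17)/2 = -(12 + g)/2 = -6 - g/2)
-2952 - f(15, 1) = -2952 - (-6 - ½*1) = -2952 - (-6 - ½) = -2952 - 1*(-13/2) = -2952 + 13/2 = -5891/2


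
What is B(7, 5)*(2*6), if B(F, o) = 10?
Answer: 120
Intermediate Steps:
B(7, 5)*(2*6) = 10*(2*6) = 10*12 = 120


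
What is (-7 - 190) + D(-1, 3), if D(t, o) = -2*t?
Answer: -195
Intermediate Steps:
(-7 - 190) + D(-1, 3) = (-7 - 190) - 2*(-1) = -197 + 2 = -195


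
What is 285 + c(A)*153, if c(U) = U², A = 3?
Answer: 1662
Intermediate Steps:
285 + c(A)*153 = 285 + 3²*153 = 285 + 9*153 = 285 + 1377 = 1662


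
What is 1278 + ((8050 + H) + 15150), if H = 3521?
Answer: 27999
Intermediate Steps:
1278 + ((8050 + H) + 15150) = 1278 + ((8050 + 3521) + 15150) = 1278 + (11571 + 15150) = 1278 + 26721 = 27999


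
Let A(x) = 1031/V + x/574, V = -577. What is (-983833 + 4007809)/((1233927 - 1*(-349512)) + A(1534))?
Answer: 500767401624/262216061623 ≈ 1.9098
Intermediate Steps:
A(x) = -1031/577 + x/574 (A(x) = 1031/(-577) + x/574 = 1031*(-1/577) + x*(1/574) = -1031/577 + x/574)
(-983833 + 4007809)/((1233927 - 1*(-349512)) + A(1534)) = (-983833 + 4007809)/((1233927 - 1*(-349512)) + (-1031/577 + (1/574)*1534)) = 3023976/((1233927 + 349512) + (-1031/577 + 767/287)) = 3023976/(1583439 + 146662/165599) = 3023976/(262216061623/165599) = 3023976*(165599/262216061623) = 500767401624/262216061623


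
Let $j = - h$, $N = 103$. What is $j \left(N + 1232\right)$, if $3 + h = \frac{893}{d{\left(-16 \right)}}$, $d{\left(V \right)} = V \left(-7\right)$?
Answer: $- \frac{743595}{112} \approx -6639.2$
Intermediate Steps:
$d{\left(V \right)} = - 7 V$
$h = \frac{557}{112}$ ($h = -3 + \frac{893}{\left(-7\right) \left(-16\right)} = -3 + \frac{893}{112} = \frac{557}{112} \approx 4.9732$)
$j = - \frac{557}{112}$ ($j = \left(-1\right) \frac{557}{112} = - \frac{557}{112} \approx -4.9732$)
$j \left(N + 1232\right) = - \frac{557 \left(103 + 1232\right)}{112} = \left(- \frac{557}{112}\right) 1335 = - \frac{743595}{112}$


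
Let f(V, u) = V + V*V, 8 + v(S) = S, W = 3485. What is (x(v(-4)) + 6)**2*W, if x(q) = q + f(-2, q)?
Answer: 55760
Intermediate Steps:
v(S) = -8 + S
f(V, u) = V + V**2
x(q) = 2 + q (x(q) = q - 2*(1 - 2) = q - 2*(-1) = q + 2 = 2 + q)
(x(v(-4)) + 6)**2*W = ((2 + (-8 - 4)) + 6)**2*3485 = ((2 - 12) + 6)**2*3485 = (-10 + 6)**2*3485 = (-4)**2*3485 = 16*3485 = 55760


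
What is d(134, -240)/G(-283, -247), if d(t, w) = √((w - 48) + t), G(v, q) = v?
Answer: -I*√154/283 ≈ -0.04385*I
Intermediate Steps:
d(t, w) = √(-48 + t + w) (d(t, w) = √((-48 + w) + t) = √(-48 + t + w))
d(134, -240)/G(-283, -247) = √(-48 + 134 - 240)/(-283) = √(-154)*(-1/283) = (I*√154)*(-1/283) = -I*√154/283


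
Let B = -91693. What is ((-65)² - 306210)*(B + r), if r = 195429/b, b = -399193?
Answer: 11053677500768330/399193 ≈ 2.7690e+10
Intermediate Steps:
r = -195429/399193 (r = 195429/(-399193) = 195429*(-1/399193) = -195429/399193 ≈ -0.48956)
((-65)² - 306210)*(B + r) = ((-65)² - 306210)*(-91693 - 195429/399193) = (4225 - 306210)*(-36603399178/399193) = -301985*(-36603399178/399193) = 11053677500768330/399193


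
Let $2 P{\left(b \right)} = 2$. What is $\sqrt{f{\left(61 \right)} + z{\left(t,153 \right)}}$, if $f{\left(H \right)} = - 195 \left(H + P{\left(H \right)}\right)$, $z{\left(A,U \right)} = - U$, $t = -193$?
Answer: $i \sqrt{12243} \approx 110.65 i$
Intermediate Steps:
$P{\left(b \right)} = 1$ ($P{\left(b \right)} = \frac{1}{2} \cdot 2 = 1$)
$f{\left(H \right)} = -195 - 195 H$ ($f{\left(H \right)} = - 195 \left(H + 1\right) = - 195 \left(1 + H\right) = -195 - 195 H$)
$\sqrt{f{\left(61 \right)} + z{\left(t,153 \right)}} = \sqrt{\left(-195 - 11895\right) - 153} = \sqrt{-12090 - 153} = \sqrt{-12243} = i \sqrt{12243}$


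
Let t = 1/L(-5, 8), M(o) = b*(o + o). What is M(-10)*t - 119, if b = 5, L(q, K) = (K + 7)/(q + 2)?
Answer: -99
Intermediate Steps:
L(q, K) = (7 + K)/(2 + q)
M(o) = 10*o (M(o) = 5*(o + o) = 5*(2*o) = 10*o)
t = -1/5 (t = 1/((7 + 8)/(2 - 5)) = 1/(15/(-3)) = 1/(-1/3*15) = 1/(-5) = -1/5 ≈ -0.20000)
M(-10)*t - 119 = (10*(-10))*(-1/5) - 119 = -100*(-1/5) - 119 = 20 - 119 = -99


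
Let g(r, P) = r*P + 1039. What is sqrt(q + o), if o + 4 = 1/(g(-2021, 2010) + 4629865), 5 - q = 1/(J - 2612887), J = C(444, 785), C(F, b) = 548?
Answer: sqrt(45042367600659417187766)/212231645038 ≈ 1.0000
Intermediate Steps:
J = 548
g(r, P) = 1039 + P*r (g(r, P) = P*r + 1039 = 1039 + P*r)
q = 13061696/2612339 (q = 5 - 1/(548 - 2612887) = 5 - 1/(-2612339) = 5 - 1*(-1/2612339) = 5 + 1/2612339 = 13061696/2612339 ≈ 5.0000)
o = -2274775/568694 (o = -4 + 1/((1039 + 2010*(-2021)) + 4629865) = -4 + 1/((1039 - 4062210) + 4629865) = -4 + 1/(-4061171 + 4629865) = -4 + 1/568694 = -2274775/568694 ≈ -4.0000)
sqrt(q + o) = sqrt(13061696/2612339 - 2274775/568694) = sqrt(1485624696299/1485621515266) = sqrt(45042367600659417187766)/212231645038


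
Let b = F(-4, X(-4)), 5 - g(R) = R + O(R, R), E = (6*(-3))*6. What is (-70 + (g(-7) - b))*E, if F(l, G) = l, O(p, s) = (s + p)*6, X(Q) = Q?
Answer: -3240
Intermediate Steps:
O(p, s) = 6*p + 6*s (O(p, s) = (p + s)*6 = 6*p + 6*s)
E = -108 (E = -18*6 = -108)
g(R) = 5 - 13*R (g(R) = 5 - (R + (6*R + 6*R)) = 5 - (R + 12*R) = 5 - 13*R)
b = -4
(-70 + (g(-7) - b))*E = (-70 + ((5 - 13*(-7)) - 1*(-4)))*(-108) = (-70 + ((5 + 91) + 4))*(-108) = (-70 + (96 + 4))*(-108) = (-70 + 100)*(-108) = 30*(-108) = -3240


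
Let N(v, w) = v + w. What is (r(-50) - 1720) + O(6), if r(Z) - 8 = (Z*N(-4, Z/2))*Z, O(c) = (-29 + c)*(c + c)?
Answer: -74488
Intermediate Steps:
O(c) = 2*c*(-29 + c) (O(c) = (-29 + c)*(2*c) = 2*c*(-29 + c))
r(Z) = 8 + Z²*(-4 + Z/2) (r(Z) = 8 + (Z*(-4 + Z/2))*Z = 8 + Z²*(-4 + Z/2))
(r(-50) - 1720) + O(6) = ((8 + (½)*(-50)²*(-8 - 50)) - 1720) + 2*6*(-29 + 6) = ((8 + (½)*2500*(-58)) - 1720) + 2*6*(-23) = ((8 - 72500) - 1720) - 276 = (-72492 - 1720) - 276 = -74212 - 276 = -74488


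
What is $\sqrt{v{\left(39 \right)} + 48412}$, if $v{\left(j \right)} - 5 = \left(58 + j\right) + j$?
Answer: $\sqrt{48553} \approx 220.35$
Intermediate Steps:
$v{\left(j \right)} = 63 + 2 j$ ($v{\left(j \right)} = 5 + \left(\left(58 + j\right) + j\right) = 5 + \left(58 + 2 j\right) = 63 + 2 j$)
$\sqrt{v{\left(39 \right)} + 48412} = \sqrt{\left(63 + 2 \cdot 39\right) + 48412} = \sqrt{\left(63 + 78\right) + 48412} = \sqrt{141 + 48412} = \sqrt{48553}$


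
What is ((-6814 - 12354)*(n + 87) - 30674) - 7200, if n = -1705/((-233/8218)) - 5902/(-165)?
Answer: -44406978941738/38445 ≈ -1.1551e+9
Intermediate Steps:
n = 2313304016/38445 (n = -1705/((-233*1/8218)) - 5902*(-1/165) = -1705/(-233/8218) + 5902/165 = -1705*(-8218/233) + 5902/165 = 14011690/233 + 5902/165 = 2313304016/38445 ≈ 60172.)
((-6814 - 12354)*(n + 87) - 30674) - 7200 = ((-6814 - 12354)*(2313304016/38445 + 87) - 30674) - 7200 = (-19168*2316648731/38445 - 30674) - 7200 = (-44405522875808/38445 - 30674) - 7200 = -44406702137738/38445 - 7200 = -44406978941738/38445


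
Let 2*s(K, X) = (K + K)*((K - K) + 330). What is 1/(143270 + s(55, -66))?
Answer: 1/161420 ≈ 6.1950e-6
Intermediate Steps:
s(K, X) = 330*K (s(K, X) = ((K + K)*((K - K) + 330))/2 = ((2*K)*(0 + 330))/2 = ((2*K)*330)/2 = (660*K)/2 = 330*K)
1/(143270 + s(55, -66)) = 1/(143270 + 330*55) = 1/(143270 + 18150) = 1/161420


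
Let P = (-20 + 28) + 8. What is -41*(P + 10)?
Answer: -1066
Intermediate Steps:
P = 16 (P = 8 + 8 = 16)
-41*(P + 10) = -41*(16 + 10) = -41*26 = -1066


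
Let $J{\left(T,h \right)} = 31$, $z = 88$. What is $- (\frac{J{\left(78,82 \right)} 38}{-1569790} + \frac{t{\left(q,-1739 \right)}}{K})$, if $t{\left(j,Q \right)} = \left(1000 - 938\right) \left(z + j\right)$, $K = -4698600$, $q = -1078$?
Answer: $- \frac{151364599}{12293025490} \approx -0.012313$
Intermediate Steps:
$t{\left(j,Q \right)} = 5456 + 62 j$ ($t{\left(j,Q \right)} = \left(1000 - 938\right) \left(88 + j\right) = 62 \left(88 + j\right) = 5456 + 62 j$)
$- (\frac{J{\left(78,82 \right)} 38}{-1569790} + \frac{t{\left(q,-1739 \right)}}{K}) = - (\frac{31 \cdot 38}{-1569790} + \frac{5456 + 62 \left(-1078\right)}{-4698600}) = - (1178 \left(- \frac{1}{1569790}\right) + \left(5456 - 66836\right) \left(- \frac{1}{4698600}\right)) = - (- \frac{589}{784895} - - \frac{1023}{78310}) = - (- \frac{589}{784895} + \frac{1023}{78310}) = \left(-1\right) \frac{151364599}{12293025490} = - \frac{151364599}{12293025490}$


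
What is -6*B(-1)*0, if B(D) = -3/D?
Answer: 0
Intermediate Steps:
-6*B(-1)*0 = -(-18)/(-1)*0 = -(-18)*(-1)*0 = -6*3*0 = -18*0 = 0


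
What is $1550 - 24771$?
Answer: $-23221$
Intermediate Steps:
$1550 - 24771 = -23221$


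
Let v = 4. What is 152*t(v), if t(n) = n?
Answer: 608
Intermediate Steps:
152*t(v) = 152*4 = 608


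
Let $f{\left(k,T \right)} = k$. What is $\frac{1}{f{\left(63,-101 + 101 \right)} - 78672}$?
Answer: $- \frac{1}{78609} \approx -1.2721 \cdot 10^{-5}$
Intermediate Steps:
$\frac{1}{f{\left(63,-101 + 101 \right)} - 78672} = \frac{1}{63 - 78672} = \frac{1}{-78609} = - \frac{1}{78609}$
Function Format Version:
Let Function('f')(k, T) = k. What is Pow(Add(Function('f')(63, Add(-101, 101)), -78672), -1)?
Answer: Rational(-1, 78609) ≈ -1.2721e-5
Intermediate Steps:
Pow(Add(Function('f')(63, Add(-101, 101)), -78672), -1) = Pow(Add(63, -78672), -1) = Pow(-78609, -1) = Rational(-1, 78609)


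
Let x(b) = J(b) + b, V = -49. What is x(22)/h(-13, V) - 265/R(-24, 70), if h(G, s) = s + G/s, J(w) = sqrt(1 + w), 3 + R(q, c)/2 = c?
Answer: -97159/39999 - 49*sqrt(23)/2388 ≈ -2.5274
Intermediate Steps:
R(q, c) = -6 + 2*c
x(b) = b + sqrt(1 + b) (x(b) = sqrt(1 + b) + b = b + sqrt(1 + b))
x(22)/h(-13, V) - 265/R(-24, 70) = (22 + sqrt(1 + 22))/(-49 - 13/(-49)) - 265/(-6 + 2*70) = (22 + sqrt(23))/(-49 - 13*(-1/49)) - 265/(-6 + 140) = (22 + sqrt(23))/(-49 + 13/49) - 265/134 = (22 + sqrt(23))/(-2388/49) - 265*1/134 = (22 + sqrt(23))*(-49/2388) - 265/134 = (-539/1194 - 49*sqrt(23)/2388) - 265/134 = -97159/39999 - 49*sqrt(23)/2388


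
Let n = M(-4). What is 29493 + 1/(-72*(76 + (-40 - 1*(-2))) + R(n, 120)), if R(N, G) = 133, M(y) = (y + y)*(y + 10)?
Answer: 76770278/2603 ≈ 29493.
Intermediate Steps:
M(y) = 2*y*(10 + y) (M(y) = (2*y)*(10 + y) = 2*y*(10 + y))
n = -48 (n = 2*(-4)*(10 - 4) = 2*(-4)*6 = -48)
29493 + 1/(-72*(76 + (-40 - 1*(-2))) + R(n, 120)) = 29493 + 1/(-72*(76 + (-40 - 1*(-2))) + 133) = 29493 + 1/(-72*(76 + (-40 + 2)) + 133) = 29493 + 1/(-72*(76 - 38) + 133) = 29493 + 1/(-72*38 + 133) = 29493 + 1/(-2736 + 133) = 29493 + 1/(-2603) = 29493 - 1/2603 = 76770278/2603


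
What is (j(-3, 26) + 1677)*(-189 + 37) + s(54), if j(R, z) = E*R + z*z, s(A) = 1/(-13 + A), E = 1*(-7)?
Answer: -14794767/41 ≈ -3.6085e+5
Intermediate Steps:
E = -7
j(R, z) = z² - 7*R (j(R, z) = -7*R + z*z = -7*R + z² = z² - 7*R)
(j(-3, 26) + 1677)*(-189 + 37) + s(54) = ((26² - 7*(-3)) + 1677)*(-189 + 37) + 1/(-13 + 54) = ((676 + 21) + 1677)*(-152) + 1/41 = (697 + 1677)*(-152) + 1/41 = 2374*(-152) + 1/41 = -360848 + 1/41 = -14794767/41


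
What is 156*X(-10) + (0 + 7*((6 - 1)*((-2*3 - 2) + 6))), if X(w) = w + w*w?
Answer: 13970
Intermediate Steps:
X(w) = w + w²
156*X(-10) + (0 + 7*((6 - 1)*((-2*3 - 2) + 6))) = 156*(-10*(1 - 10)) + (0 + 7*((6 - 1)*((-2*3 - 2) + 6))) = 156*(-10*(-9)) + (0 + 7*(5*((-6 - 2) + 6))) = 156*90 + (0 + 7*(5*(-8 + 6))) = 14040 + (0 + 7*(5*(-2))) = 14040 + (0 + 7*(-10)) = 14040 + (0 - 70) = 14040 - 70 = 13970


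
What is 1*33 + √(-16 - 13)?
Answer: 33 + I*√29 ≈ 33.0 + 5.3852*I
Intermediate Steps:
1*33 + √(-16 - 13) = 33 + √(-29) = 33 + I*√29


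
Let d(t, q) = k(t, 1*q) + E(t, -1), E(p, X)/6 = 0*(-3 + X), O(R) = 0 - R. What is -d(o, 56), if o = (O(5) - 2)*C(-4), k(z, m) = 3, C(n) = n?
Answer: -3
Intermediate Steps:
O(R) = -R
E(p, X) = 0 (E(p, X) = 6*(0*(-3 + X)) = 6*0 = 0)
o = 28 (o = (-1*5 - 2)*(-4) = (-5 - 2)*(-4) = -7*(-4) = 28)
d(t, q) = 3 (d(t, q) = 3 + 0 = 3)
-d(o, 56) = -1*3 = -3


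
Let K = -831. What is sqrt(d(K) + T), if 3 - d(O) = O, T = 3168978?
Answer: 2*sqrt(792453) ≈ 1780.4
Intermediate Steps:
d(O) = 3 - O
sqrt(d(K) + T) = sqrt((3 - 1*(-831)) + 3168978) = sqrt((3 + 831) + 3168978) = sqrt(834 + 3168978) = sqrt(3169812) = 2*sqrt(792453)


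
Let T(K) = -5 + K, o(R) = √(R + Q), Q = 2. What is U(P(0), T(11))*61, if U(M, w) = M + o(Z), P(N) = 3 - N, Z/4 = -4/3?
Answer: 183 + 61*I*√30/3 ≈ 183.0 + 111.37*I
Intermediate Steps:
Z = -16/3 (Z = 4*(-4/3) = -16/3 ≈ -5.3333)
o(R) = √(2 + R) (o(R) = √(R + 2) = √(2 + R))
U(M, w) = M + I*√30/3 (U(M, w) = M + √(2 - 16/3) = M + √(-10/3) = M + I*√30/3)
U(P(0), T(11))*61 = ((3 - 1*0) + I*√30/3)*61 = ((3 + 0) + I*√30/3)*61 = (3 + I*√30/3)*61 = 183 + 61*I*√30/3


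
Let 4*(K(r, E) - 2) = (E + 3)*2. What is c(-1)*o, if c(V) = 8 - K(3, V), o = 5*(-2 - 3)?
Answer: -125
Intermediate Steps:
K(r, E) = 7/2 + E/2 (K(r, E) = 2 + ((E + 3)*2)/4 = 2 + ((3 + E)*2)/4 = 2 + (6 + 2*E)/4 = 2 + (3/2 + E/2) = 7/2 + E/2)
o = -25 (o = 5*(-5) = -25)
c(V) = 9/2 - V/2 (c(V) = 8 - (7/2 + V/2) = 8 + (-7/2 - V/2) = 9/2 - V/2)
c(-1)*o = (9/2 - ½*(-1))*(-25) = (9/2 + ½)*(-25) = 5*(-25) = -125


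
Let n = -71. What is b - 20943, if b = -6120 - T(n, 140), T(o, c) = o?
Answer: -26992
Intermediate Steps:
b = -6049 (b = -6120 - 1*(-71) = -6120 + 71 = -6049)
b - 20943 = -6049 - 20943 = -26992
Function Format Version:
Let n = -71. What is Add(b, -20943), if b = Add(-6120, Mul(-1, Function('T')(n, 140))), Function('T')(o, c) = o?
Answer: -26992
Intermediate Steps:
b = -6049 (b = Add(-6120, Mul(-1, -71)) = Add(-6120, 71) = -6049)
Add(b, -20943) = Add(-6049, -20943) = -26992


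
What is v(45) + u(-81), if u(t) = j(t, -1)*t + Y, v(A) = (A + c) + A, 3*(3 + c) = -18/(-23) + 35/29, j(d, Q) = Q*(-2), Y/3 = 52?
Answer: 163408/2001 ≈ 81.663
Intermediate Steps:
Y = 156 (Y = 3*52 = 156)
j(d, Q) = -2*Q
c = -4676/2001 (c = -3 + (-18/(-23) + 35/29)/3 = -3 + (-18*(-1/23) + 35*(1/29))/3 = -3 + (18/23 + 35/29)/3 = -3 + (1/3)*(1327/667) = -3 + 1327/2001 = -4676/2001 ≈ -2.3368)
v(A) = -4676/2001 + 2*A (v(A) = (A - 4676/2001) + A = (-4676/2001 + A) + A = -4676/2001 + 2*A)
u(t) = 156 + 2*t (u(t) = (-2*(-1))*t + 156 = 2*t + 156 = 156 + 2*t)
v(45) + u(-81) = (-4676/2001 + 2*45) + (156 + 2*(-81)) = (-4676/2001 + 90) + (156 - 162) = 175414/2001 - 6 = 163408/2001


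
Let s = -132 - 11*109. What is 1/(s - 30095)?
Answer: -1/31426 ≈ -3.1821e-5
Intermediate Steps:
s = -1331 (s = -132 - 1199 = -1331)
1/(s - 30095) = 1/(-1331 - 30095) = 1/(-31426) = -1/31426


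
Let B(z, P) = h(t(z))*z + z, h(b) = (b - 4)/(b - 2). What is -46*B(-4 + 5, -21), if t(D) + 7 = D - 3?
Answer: -1104/11 ≈ -100.36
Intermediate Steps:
t(D) = -10 + D (t(D) = -7 + (D - 3) = -7 + (-3 + D) = -10 + D)
h(b) = (-4 + b)/(-2 + b)
B(z, P) = z + z*(-14 + z)/(-12 + z) (B(z, P) = ((-4 + (-10 + z))/(-2 + (-10 + z)))*z + z = ((-14 + z)/(-12 + z))*z + z = z*(-14 + z)/(-12 + z) + z = z + z*(-14 + z)/(-12 + z))
-46*B(-4 + 5, -21) = -92*(-4 + 5)*(-13 + (-4 + 5))/(-12 + (-4 + 5)) = -92*(-13 + 1)/(-12 + 1) = -92*(-12)/(-11) = -92*(-1)*(-12)/11 = -46*24/11 = -1104/11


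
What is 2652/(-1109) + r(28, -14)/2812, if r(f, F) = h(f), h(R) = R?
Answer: -1856593/779627 ≈ -2.3814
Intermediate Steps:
r(f, F) = f
2652/(-1109) + r(28, -14)/2812 = 2652/(-1109) + 28/2812 = 2652*(-1/1109) + 28*(1/2812) = -2652/1109 + 7/703 = -1856593/779627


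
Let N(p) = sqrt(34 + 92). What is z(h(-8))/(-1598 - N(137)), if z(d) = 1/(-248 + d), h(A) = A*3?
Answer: 47/20427824 - 3*sqrt(14)/694546016 ≈ 2.2846e-6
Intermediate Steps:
h(A) = 3*A
N(p) = 3*sqrt(14) (N(p) = sqrt(126) = 3*sqrt(14))
z(h(-8))/(-1598 - N(137)) = 1/((-248 + 3*(-8))*(-1598 - 3*sqrt(14))) = 1/((-248 - 24)*(-1598 - 3*sqrt(14))) = 1/((-272)*(-1598 - 3*sqrt(14))) = -1/(272*(-1598 - 3*sqrt(14)))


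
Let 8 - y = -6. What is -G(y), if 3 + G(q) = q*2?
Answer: -25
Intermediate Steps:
y = 14 (y = 8 - 1*(-6) = 8 + 6 = 14)
G(q) = -3 + 2*q (G(q) = -3 + q*2 = -3 + 2*q)
-G(y) = -(-3 + 2*14) = -(-3 + 28) = -1*25 = -25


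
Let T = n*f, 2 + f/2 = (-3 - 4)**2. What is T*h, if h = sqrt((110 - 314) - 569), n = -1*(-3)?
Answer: 282*I*sqrt(773) ≈ 7840.4*I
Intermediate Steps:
n = 3
f = 94 (f = -4 + 2*(-3 - 4)**2 = -4 + 2*(-7)**2 = -4 + 2*49 = -4 + 98 = 94)
h = I*sqrt(773) (h = sqrt(-204 - 569) = sqrt(-773) = I*sqrt(773) ≈ 27.803*I)
T = 282 (T = 3*94 = 282)
T*h = 282*(I*sqrt(773)) = 282*I*sqrt(773)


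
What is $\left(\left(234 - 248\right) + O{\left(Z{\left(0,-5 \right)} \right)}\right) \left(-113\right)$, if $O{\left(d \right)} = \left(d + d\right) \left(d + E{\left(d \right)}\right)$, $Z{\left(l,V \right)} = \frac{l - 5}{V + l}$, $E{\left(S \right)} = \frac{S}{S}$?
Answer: $1130$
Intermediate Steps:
$E{\left(S \right)} = 1$
$Z{\left(l,V \right)} = \frac{-5 + l}{V + l}$
$O{\left(d \right)} = 2 d \left(1 + d\right)$ ($O{\left(d \right)} = \left(d + d\right) \left(d + 1\right) = 2 d \left(1 + d\right)$)
$\left(\left(234 - 248\right) + O{\left(Z{\left(0,-5 \right)} \right)}\right) \left(-113\right) = \left(\left(234 - 248\right) + 2 \frac{-5 + 0}{-5 + 0} \left(1 + \frac{-5 + 0}{-5 + 0}\right)\right) \left(-113\right) = \left(\left(234 - 248\right) + 2 \frac{1}{-5} \left(-5\right) \left(1 + \frac{1}{-5} \left(-5\right)\right)\right) \left(-113\right) = \left(-14 + 2 \left(\left(- \frac{1}{5}\right) \left(-5\right)\right) \left(1 - -1\right)\right) \left(-113\right) = \left(-14 + 2 \cdot 1 \left(1 + 1\right)\right) \left(-113\right) = \left(-14 + 2 \cdot 1 \cdot 2\right) \left(-113\right) = \left(-14 + 4\right) \left(-113\right) = \left(-10\right) \left(-113\right) = 1130$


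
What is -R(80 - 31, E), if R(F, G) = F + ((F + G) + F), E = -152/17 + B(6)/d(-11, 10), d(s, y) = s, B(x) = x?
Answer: -25715/187 ≈ -137.51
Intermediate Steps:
E = -1774/187 (E = -152/17 + 6/(-11) = -152*1/17 + 6*(-1/11) = -152/17 - 6/11 = -1774/187 ≈ -9.4866)
R(F, G) = G + 3*F (R(F, G) = F + (G + 2*F) = G + 3*F)
-R(80 - 31, E) = -(-1774/187 + 3*(80 - 31)) = -(-1774/187 + 3*49) = -(-1774/187 + 147) = -1*25715/187 = -25715/187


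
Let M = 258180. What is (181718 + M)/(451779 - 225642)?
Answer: 439898/226137 ≈ 1.9453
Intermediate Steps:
(181718 + M)/(451779 - 225642) = (181718 + 258180)/(451779 - 225642) = 439898/226137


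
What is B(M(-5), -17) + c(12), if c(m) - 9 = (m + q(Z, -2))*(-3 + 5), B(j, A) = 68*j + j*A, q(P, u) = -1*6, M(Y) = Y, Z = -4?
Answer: -234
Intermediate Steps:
q(P, u) = -6
B(j, A) = 68*j + A*j
c(m) = -3 + 2*m (c(m) = 9 + (m - 6)*(-3 + 5) = 9 + (-6 + m)*2 = 9 + (-12 + 2*m) = -3 + 2*m)
B(M(-5), -17) + c(12) = -5*(68 - 17) + (-3 + 2*12) = -5*51 + (-3 + 24) = -255 + 21 = -234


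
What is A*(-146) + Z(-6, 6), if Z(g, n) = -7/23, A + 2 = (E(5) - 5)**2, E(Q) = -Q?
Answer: -329091/23 ≈ -14308.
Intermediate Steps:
A = 98 (A = -2 + (-1*5 - 5)**2 = -2 + (-5 - 5)**2 = -2 + (-10)**2 = -2 + 100 = 98)
Z(g, n) = -7/23 (Z(g, n) = -7*1/23 = -7/23)
A*(-146) + Z(-6, 6) = 98*(-146) - 7/23 = -14308 - 7/23 = -329091/23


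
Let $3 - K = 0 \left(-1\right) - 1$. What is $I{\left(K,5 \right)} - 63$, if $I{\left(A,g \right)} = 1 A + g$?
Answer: $-54$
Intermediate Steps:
$K = 4$ ($K = 3 - \left(0 \left(-1\right) - 1\right) = 3 - \left(0 - 1\right) = 3 - -1 = 3 + 1 = 4$)
$I{\left(A,g \right)} = A + g$
$I{\left(K,5 \right)} - 63 = \left(4 + 5\right) - 63 = 9 - 63 = -54$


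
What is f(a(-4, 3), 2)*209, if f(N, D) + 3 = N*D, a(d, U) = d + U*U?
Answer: 1463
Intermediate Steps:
a(d, U) = d + U²
f(N, D) = -3 + D*N (f(N, D) = -3 + N*D = -3 + D*N)
f(a(-4, 3), 2)*209 = (-3 + 2*(-4 + 3²))*209 = (-3 + 2*(-4 + 9))*209 = (-3 + 2*5)*209 = (-3 + 10)*209 = 7*209 = 1463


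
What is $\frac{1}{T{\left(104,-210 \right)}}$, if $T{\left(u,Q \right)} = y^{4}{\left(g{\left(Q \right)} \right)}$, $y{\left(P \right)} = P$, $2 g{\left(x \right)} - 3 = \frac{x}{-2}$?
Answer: $\frac{1}{8503056} \approx 1.176 \cdot 10^{-7}$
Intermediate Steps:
$g{\left(x \right)} = \frac{3}{2} - \frac{x}{4}$ ($g{\left(x \right)} = \frac{3}{2} + \frac{x \frac{1}{-2}}{2} = \frac{3}{2} + \frac{x \left(- \frac{1}{2}\right)}{2} = \frac{3}{2} + \frac{\left(- \frac{1}{2}\right) x}{2} = \frac{3}{2} - \frac{x}{4}$)
$T{\left(u,Q \right)} = \left(\frac{3}{2} - \frac{Q}{4}\right)^{4}$
$\frac{1}{T{\left(104,-210 \right)}} = \frac{1}{\frac{1}{256} \left(-6 - 210\right)^{4}} = \frac{1}{\frac{1}{256} \left(-216\right)^{4}} = \frac{1}{\frac{1}{256} \cdot 2176782336} = \frac{1}{8503056}$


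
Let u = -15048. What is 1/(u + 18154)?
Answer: 1/3106 ≈ 0.00032196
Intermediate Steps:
1/(u + 18154) = 1/(-15048 + 18154) = 1/3106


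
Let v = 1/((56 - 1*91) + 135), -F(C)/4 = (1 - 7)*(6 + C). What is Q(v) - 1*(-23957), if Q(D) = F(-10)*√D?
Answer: 119737/5 ≈ 23947.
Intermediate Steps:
F(C) = 144 + 24*C (F(C) = -4*(1 - 7)*(6 + C) = -(-24)*(6 + C) = -4*(-36 - 6*C) = 144 + 24*C)
v = 1/100 (v = 1/((56 - 91) + 135) = 1/(-35 + 135) = 1/100 ≈ 0.010000)
Q(D) = -96*√D (Q(D) = (144 + 24*(-10))*√D = (144 - 240)*√D = -96*√D)
Q(v) - 1*(-23957) = -96*√(1/100) - 1*(-23957) = -96*⅒ + 23957 = -48/5 + 23957 = 119737/5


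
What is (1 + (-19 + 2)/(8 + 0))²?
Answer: 81/64 ≈ 1.2656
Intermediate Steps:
(1 + (-19 + 2)/(8 + 0))² = (1 - 17/8)² = (-9/8)² = 81/64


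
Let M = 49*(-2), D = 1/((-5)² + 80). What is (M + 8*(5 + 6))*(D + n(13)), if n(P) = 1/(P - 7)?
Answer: -37/21 ≈ -1.7619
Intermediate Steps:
D = 1/105 (D = 1/(25 + 80) = 1/105 ≈ 0.0095238)
M = -98
n(P) = 1/(-7 + P)
(M + 8*(5 + 6))*(D + n(13)) = (-98 + 8*(5 + 6))*(1/105 + 1/(-7 + 13)) = (-98 + 8*11)*(1/105 + 1/6) = (-98 + 88)*(1/105 + ⅙) = -10*37/210 = -37/21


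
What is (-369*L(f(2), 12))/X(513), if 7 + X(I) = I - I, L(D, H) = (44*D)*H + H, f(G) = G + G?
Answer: 783756/7 ≈ 1.1197e+5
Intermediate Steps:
f(G) = 2*G
L(D, H) = H + 44*D*H (L(D, H) = 44*D*H + H = H + 44*D*H)
X(I) = -7 (X(I) = -7 + (I - I) = -7 + 0 = -7)
(-369*L(f(2), 12))/X(513) = -4428*(1 + 44*(2*2))/(-7) = -4428*(1 + 44*4)*(-⅐) = -4428*(1 + 176)*(-⅐) = -4428*177*(-⅐) = -369*2124*(-⅐) = -783756*(-⅐) = 783756/7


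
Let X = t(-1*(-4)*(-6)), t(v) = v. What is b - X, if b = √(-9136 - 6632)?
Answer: 24 + 6*I*√438 ≈ 24.0 + 125.57*I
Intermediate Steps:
b = 6*I*√438 (b = √(-15768) = 6*I*√438 ≈ 125.57*I)
X = -24 (X = -1*(-4)*(-6) = 4*(-6) = -24)
b - X = 6*I*√438 - 1*(-24) = 6*I*√438 + 24 = 24 + 6*I*√438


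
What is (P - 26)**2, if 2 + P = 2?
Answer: 676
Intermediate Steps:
P = 0 (P = -2 + 2 = 0)
(P - 26)**2 = (0 - 26)**2 = (-26)**2 = 676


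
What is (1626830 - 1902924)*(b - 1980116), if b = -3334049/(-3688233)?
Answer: 2016349225939256026/3688233 ≈ 5.4670e+11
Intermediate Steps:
b = 3334049/3688233 (b = -3334049*(-1/3688233) = 3334049/3688233 ≈ 0.90397)
(1626830 - 1902924)*(b - 1980116) = (1626830 - 1902924)*(3334049/3688233 - 1980116) = -276094*(-7303125840979/3688233) = 2016349225939256026/3688233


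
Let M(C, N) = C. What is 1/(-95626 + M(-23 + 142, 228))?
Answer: -1/95507 ≈ -1.0470e-5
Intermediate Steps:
1/(-95626 + M(-23 + 142, 228)) = 1/(-95626 + (-23 + 142)) = 1/(-95626 + 119) = 1/(-95507) = -1/95507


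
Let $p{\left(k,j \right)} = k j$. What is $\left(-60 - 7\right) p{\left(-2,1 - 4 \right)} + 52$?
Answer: $-350$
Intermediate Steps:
$p{\left(k,j \right)} = j k$
$\left(-60 - 7\right) p{\left(-2,1 - 4 \right)} + 52 = \left(-60 - 7\right) \left(1 - 4\right) \left(-2\right) + 52 = - 67 \left(1 - 4\right) \left(-2\right) + 52 = - 67 \left(\left(-3\right) \left(-2\right)\right) + 52 = \left(-67\right) 6 + 52 = -402 + 52 = -350$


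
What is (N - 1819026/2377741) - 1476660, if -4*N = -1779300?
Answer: -2453438203761/2377741 ≈ -1.0318e+6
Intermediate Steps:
N = 444825 (N = -¼*(-1779300) = 444825)
(N - 1819026/2377741) - 1476660 = (444825 - 1819026/2377741) - 1476660 = 1057676821299/2377741 - 1476660 = -2453438203761/2377741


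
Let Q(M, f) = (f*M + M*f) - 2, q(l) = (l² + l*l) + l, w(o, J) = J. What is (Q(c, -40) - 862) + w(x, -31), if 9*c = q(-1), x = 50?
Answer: -8135/9 ≈ -903.89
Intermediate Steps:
q(l) = l + 2*l² (q(l) = (l² + l²) + l = 2*l² + l = l + 2*l²)
c = ⅑ (c = (-(1 + 2*(-1)))/9 = (-(1 - 2))/9 = (-1*(-1))/9 = (⅑)*1 = ⅑ ≈ 0.11111)
Q(M, f) = -2 + 2*M*f (Q(M, f) = (M*f + M*f) - 2 = 2*M*f - 2 = -2 + 2*M*f)
(Q(c, -40) - 862) + w(x, -31) = ((-2 + 2*(⅑)*(-40)) - 862) - 31 = ((-2 - 80/9) - 862) - 31 = (-98/9 - 862) - 31 = -7856/9 - 31 = -8135/9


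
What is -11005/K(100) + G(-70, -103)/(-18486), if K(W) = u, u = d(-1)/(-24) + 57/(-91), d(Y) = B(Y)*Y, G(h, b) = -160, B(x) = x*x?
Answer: 222154867720/11803311 ≈ 18821.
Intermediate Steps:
B(x) = x**2
d(Y) = Y**3 (d(Y) = Y**2*Y = Y**3)
u = -1277/2184 (u = (-1)**3/(-24) + 57/(-91) = -1*(-1/24) + 57*(-1/91) = 1/24 - 57/91 = -1277/2184 ≈ -0.58471)
K(W) = -1277/2184
-11005/K(100) + G(-70, -103)/(-18486) = -11005/(-1277/2184) - 160/(-18486) = -11005*(-2184/1277) - 160*(-1/18486) = 24034920/1277 + 80/9243 = 222154867720/11803311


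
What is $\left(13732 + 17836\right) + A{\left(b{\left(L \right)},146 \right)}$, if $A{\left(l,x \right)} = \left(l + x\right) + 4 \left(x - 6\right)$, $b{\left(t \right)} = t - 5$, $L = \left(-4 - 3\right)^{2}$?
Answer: $32318$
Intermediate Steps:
$L = 49$ ($L = \left(-7\right)^{2} = 49$)
$b{\left(t \right)} = -5 + t$ ($b{\left(t \right)} = t - 5 = -5 + t$)
$A{\left(l,x \right)} = -24 + l + 5 x$ ($A{\left(l,x \right)} = \left(l + x\right) + 4 \left(-6 + x\right) = \left(l + x\right) + \left(-24 + 4 x\right) = -24 + l + 5 x$)
$\left(13732 + 17836\right) + A{\left(b{\left(L \right)},146 \right)} = \left(13732 + 17836\right) + \left(-24 + \left(-5 + 49\right) + 5 \cdot 146\right) = 31568 + \left(-24 + 44 + 730\right) = 31568 + 750 = 32318$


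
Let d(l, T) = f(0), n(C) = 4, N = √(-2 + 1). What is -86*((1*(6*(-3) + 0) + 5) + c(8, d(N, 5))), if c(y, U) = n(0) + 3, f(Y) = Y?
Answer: 516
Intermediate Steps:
N = I (N = √(-1) = I ≈ 1.0*I)
d(l, T) = 0
c(y, U) = 7 (c(y, U) = 4 + 3 = 7)
-86*((1*(6*(-3) + 0) + 5) + c(8, d(N, 5))) = -86*((1*(6*(-3) + 0) + 5) + 7) = -86*((1*(-18 + 0) + 5) + 7) = -86*((1*(-18) + 5) + 7) = -86*((-18 + 5) + 7) = -86*(-13 + 7) = -86*(-6) = 516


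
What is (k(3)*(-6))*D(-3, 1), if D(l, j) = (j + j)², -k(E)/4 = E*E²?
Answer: 2592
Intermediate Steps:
k(E) = -4*E³ (k(E) = -4*E*E² = -4*E³)
D(l, j) = 4*j² (D(l, j) = (2*j)² = 4*j²)
(k(3)*(-6))*D(-3, 1) = (-4*3³*(-6))*(4*1²) = (-4*27*(-6))*(4*1) = -108*(-6)*4 = 648*4 = 2592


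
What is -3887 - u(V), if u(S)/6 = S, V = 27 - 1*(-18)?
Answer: -4157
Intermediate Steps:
V = 45 (V = 27 + 18 = 45)
u(S) = 6*S
-3887 - u(V) = -3887 - 6*45 = -3887 - 1*270 = -3887 - 270 = -4157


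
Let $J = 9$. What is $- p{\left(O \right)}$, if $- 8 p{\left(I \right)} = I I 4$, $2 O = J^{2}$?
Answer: $\frac{6561}{8} \approx 820.13$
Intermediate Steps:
$O = \frac{81}{2}$ ($O = \frac{9^{2}}{2} = \frac{1}{2} \cdot 81 = \frac{81}{2} \approx 40.5$)
$p{\left(I \right)} = - \frac{I^{2}}{2}$ ($p{\left(I \right)} = - \frac{I I 4}{8} = - \frac{I^{2} \cdot 4}{8} = - \frac{4 I^{2}}{8} = - \frac{I^{2}}{2}$)
$- p{\left(O \right)} = - \frac{\left(-1\right) \left(\frac{81}{2}\right)^{2}}{2} = - \frac{\left(-1\right) 6561}{2 \cdot 4} = \left(-1\right) \left(- \frac{6561}{8}\right) = \frac{6561}{8}$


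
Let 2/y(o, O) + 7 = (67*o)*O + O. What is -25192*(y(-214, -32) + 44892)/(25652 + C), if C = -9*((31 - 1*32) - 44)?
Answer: -518839747230512/11954352289 ≈ -43402.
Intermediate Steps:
C = 405 (C = -9*((31 - 32) - 44) = -9*(-1 - 44) = -9*(-45) = 405)
y(o, O) = 2/(-7 + O + 67*O*o) (y(o, O) = 2/(-7 + ((67*o)*O + O)) = 2/(-7 + (67*O*o + O)) = 2/(-7 + (O + 67*O*o)) = 2/(-7 + O + 67*O*o))
-25192*(y(-214, -32) + 44892)/(25652 + C) = -25192*(2/(-7 - 32 + 67*(-32)*(-214)) + 44892)/(25652 + 405) = -(1130919264/26057 + 50384/(26057*(-7 - 32 + 458816))) = -25192/(26057/(2/458777 + 44892)) = -25192/(26057/(20595417086/458777)) = -25192/(26057*(458777/20595417086)) = -25192/11954352289/20595417086 = -25192*20595417086/11954352289 = -518839747230512/11954352289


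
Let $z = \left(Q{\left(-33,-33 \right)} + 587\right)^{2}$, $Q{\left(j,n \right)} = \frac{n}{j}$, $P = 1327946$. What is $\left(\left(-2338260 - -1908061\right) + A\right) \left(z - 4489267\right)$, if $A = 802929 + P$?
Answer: $-7046790121548$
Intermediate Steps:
$z = 345744$ ($z = \left(- \frac{33}{-33} + 587\right)^{2} = \left(\left(-33\right) \left(- \frac{1}{33}\right) + 587\right)^{2} = \left(1 + 587\right)^{2} = 588^{2} = 345744$)
$A = 2130875$ ($A = 802929 + 1327946 = 2130875$)
$\left(\left(-2338260 - -1908061\right) + A\right) \left(z - 4489267\right) = \left(\left(-2338260 - -1908061\right) + 2130875\right) \left(345744 - 4489267\right) = \left(\left(-2338260 + 1908061\right) + 2130875\right) \left(-4143523\right) = \left(-430199 + 2130875\right) \left(-4143523\right) = 1700676 \left(-4143523\right) = -7046790121548$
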